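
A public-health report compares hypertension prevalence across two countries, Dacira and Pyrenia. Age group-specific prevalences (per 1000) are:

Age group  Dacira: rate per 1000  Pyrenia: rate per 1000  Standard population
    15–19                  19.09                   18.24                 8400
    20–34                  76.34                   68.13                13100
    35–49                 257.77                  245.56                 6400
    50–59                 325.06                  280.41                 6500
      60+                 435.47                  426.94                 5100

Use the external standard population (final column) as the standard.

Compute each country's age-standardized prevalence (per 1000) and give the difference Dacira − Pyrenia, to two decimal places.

Standard total = 39500; weights = 0.2127, 0.3316, 0.1620, 0.1646, 0.1291.
Dacira: 0.2127×19.09 + 0.3316×76.34 + 0.1620×257.77 + 0.1646×325.06 + 0.1291×435.47 = 180.8589 per 1000.
Pyrenia: 0.2127×18.24 + 0.3316×68.13 + 0.1620×245.56 + 0.1646×280.41 + 0.1291×426.94 = 167.5282 per 1000.
Difference = 180.8589 − 167.5282 = 13.3307.

13.33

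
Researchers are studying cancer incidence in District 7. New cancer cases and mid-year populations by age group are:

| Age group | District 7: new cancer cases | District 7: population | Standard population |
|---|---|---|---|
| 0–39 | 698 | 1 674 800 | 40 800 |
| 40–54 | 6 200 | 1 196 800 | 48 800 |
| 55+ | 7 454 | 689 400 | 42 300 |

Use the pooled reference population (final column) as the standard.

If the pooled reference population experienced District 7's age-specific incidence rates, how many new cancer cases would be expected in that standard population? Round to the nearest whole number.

727

Age-specific rates per 100 000 for District 7: 41.68, 518.05, 1081.23.
Expected new cancer cases = Σ (standard pop × age-specific rate ÷ 100 000)
= 40 800×41.68/100 000 + 48 800×518.05/100 000 + 42 300×1081.23/100 000
= 17.00 + 252.81 + 457.36 = 727.17.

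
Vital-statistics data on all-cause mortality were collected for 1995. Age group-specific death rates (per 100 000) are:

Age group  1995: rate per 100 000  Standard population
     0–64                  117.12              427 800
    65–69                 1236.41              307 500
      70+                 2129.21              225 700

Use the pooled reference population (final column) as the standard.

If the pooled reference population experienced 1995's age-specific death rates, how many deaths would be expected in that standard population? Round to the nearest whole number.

Expected deaths = Σ (standard pop × age-specific rate ÷ 100 000)
= 427 800×117.12/100 000 + 307 500×1236.41/100 000 + 225 700×2129.21/100 000
= 501.04 + 3801.96 + 4805.63 = 9108.63.

9109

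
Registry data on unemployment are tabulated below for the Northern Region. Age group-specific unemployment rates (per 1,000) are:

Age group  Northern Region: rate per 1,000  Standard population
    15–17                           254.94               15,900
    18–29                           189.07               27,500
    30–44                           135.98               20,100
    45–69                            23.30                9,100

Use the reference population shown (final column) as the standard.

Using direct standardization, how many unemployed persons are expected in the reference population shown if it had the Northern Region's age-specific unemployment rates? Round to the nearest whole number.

Expected unemployed persons = Σ (standard pop × age-specific rate ÷ 1,000)
= 15,900×254.94/1,000 + 27,500×189.07/1,000 + 20,100×135.98/1,000 + 9,100×23.30/1,000
= 4053.55 + 5199.43 + 2733.20 + 212.03 = 12198.20.

12198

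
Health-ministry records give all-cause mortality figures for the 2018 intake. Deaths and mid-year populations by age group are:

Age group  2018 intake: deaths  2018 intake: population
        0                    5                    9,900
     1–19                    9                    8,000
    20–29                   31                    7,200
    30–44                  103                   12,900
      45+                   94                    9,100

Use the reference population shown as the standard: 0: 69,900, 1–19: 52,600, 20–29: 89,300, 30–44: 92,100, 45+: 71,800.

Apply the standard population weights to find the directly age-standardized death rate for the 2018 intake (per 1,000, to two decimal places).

Age-specific rates per 1,000 for the 2018 intake: 0.505, 1.125, 4.306, 7.984, 10.330.
Standard total = 375,700; weights = 0.1861, 0.1400, 0.2377, 0.2451, 0.1911.
Standardized rate: 0.1861×0.505 + 0.1400×1.125 + 0.2377×4.306 + 0.2451×7.984 + 0.1911×10.330 = 5.2063 per 1,000.

5.21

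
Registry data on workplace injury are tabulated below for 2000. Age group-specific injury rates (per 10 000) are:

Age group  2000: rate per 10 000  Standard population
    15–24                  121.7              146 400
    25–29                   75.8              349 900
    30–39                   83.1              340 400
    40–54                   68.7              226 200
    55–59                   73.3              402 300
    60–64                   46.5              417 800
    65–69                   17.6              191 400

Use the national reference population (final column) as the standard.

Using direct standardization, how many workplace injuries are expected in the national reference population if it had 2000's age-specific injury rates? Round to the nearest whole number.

Expected workplace injuries = Σ (standard pop × age-specific rate ÷ 10 000)
= 146 400×121.7/10 000 + 349 900×75.8/10 000 + 340 400×83.1/10 000 + 226 200×68.7/10 000 + 402 300×73.3/10 000 + 417 800×46.5/10 000 + 191 400×17.6/10 000
= 1781.69 + 2652.24 + 2828.72 + 1553.99 + 2948.86 + 1942.77 + 336.86 = 14045.14.

14045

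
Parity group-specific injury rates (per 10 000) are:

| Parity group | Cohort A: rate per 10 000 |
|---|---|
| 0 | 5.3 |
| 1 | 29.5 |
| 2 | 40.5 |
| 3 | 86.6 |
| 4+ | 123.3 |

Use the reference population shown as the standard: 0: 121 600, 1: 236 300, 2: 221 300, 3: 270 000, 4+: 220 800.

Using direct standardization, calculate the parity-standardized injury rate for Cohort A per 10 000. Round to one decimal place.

Standard total = 1 070 000; weights = 0.1136, 0.2208, 0.2068, 0.2523, 0.2064.
Standardized rate: 0.1136×5.3 + 0.2208×29.5 + 0.2068×40.5 + 0.2523×86.6 + 0.2064×123.3 = 62.7894 per 10 000.

62.8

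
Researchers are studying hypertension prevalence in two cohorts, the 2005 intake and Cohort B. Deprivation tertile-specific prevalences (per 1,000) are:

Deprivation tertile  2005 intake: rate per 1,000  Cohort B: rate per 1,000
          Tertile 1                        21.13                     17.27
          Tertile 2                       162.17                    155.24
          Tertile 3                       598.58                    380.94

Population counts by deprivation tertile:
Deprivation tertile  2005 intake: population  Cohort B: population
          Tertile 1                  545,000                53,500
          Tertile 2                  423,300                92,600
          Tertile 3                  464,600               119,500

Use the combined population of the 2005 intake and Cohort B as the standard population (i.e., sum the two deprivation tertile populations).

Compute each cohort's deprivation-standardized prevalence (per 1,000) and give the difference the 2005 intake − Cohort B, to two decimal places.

Combined standard total = 1,698,500; weights = 0.3524, 0.3037, 0.3439.
The 2005 intake: 0.3524×21.13 + 0.3037×162.17 + 0.3439×598.58 = 262.5495 per 1,000.
Cohort B: 0.3524×17.27 + 0.3037×155.24 + 0.3439×380.94 = 184.2399 per 1,000.
Difference = 262.5495 − 184.2399 = 78.3096.

78.31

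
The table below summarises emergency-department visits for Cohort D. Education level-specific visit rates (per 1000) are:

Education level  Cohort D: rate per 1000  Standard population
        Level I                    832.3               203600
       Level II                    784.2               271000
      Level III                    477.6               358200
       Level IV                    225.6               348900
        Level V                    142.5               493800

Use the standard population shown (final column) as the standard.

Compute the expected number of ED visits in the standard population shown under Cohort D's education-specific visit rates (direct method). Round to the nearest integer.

Expected ED visits = Σ (standard pop × education-specific rate ÷ 1000)
= 203600×832.3/1000 + 271000×784.2/1000 + 358200×477.6/1000 + 348900×225.6/1000 + 493800×142.5/1000
= 169456.28 + 212518.20 + 171076.32 + 78711.84 + 70366.50 = 702129.14.

702129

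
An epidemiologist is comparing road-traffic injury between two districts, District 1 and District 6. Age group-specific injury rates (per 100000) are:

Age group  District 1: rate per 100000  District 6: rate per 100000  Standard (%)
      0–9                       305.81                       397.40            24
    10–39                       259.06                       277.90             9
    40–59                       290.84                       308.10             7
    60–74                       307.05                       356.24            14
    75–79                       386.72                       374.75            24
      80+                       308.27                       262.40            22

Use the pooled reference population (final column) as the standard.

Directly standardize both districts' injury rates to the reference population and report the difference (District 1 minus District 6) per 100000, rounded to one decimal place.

-18.8

Standard weights: 0.24, 0.09, 0.07, 0.14, 0.24, 0.22.
District 1: 0.2400×305.81 + 0.0900×259.06 + 0.0700×290.84 + 0.1400×307.05 + 0.2400×386.72 + 0.2200×308.27 = 320.6878 per 100000.
District 6: 0.2400×397.40 + 0.0900×277.90 + 0.0700×308.10 + 0.1400×356.24 + 0.2400×374.75 + 0.2200×262.40 = 339.4956 per 100000.
Difference = 320.6878 − 339.4956 = -18.8078.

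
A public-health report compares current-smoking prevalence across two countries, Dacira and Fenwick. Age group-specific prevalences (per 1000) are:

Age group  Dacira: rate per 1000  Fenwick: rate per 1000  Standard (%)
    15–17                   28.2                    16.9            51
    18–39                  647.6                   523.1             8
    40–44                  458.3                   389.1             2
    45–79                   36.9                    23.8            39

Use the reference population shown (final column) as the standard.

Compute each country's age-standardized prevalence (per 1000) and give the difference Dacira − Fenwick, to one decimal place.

22.2

Standard weights: 0.51, 0.08, 0.02, 0.39.
Dacira: 0.5100×28.2 + 0.0800×647.6 + 0.0200×458.3 + 0.3900×36.9 = 89.7470 per 1000.
Fenwick: 0.5100×16.9 + 0.0800×523.1 + 0.0200×389.1 + 0.3900×23.8 = 67.5310 per 1000.
Difference = 89.7470 − 67.5310 = 22.2160.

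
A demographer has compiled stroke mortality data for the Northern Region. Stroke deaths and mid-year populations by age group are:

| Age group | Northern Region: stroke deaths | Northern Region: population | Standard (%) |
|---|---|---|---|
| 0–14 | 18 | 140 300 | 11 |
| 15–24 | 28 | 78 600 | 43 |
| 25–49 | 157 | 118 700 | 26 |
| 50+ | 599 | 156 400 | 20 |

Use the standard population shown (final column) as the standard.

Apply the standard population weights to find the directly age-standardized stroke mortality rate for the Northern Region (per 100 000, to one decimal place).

127.7

Age-specific rates per 100 000 for the Northern Region: 12.83, 35.62, 132.27, 382.99.
Standard weights: 0.11, 0.43, 0.26, 0.20.
Standardized rate: 0.1100×12.83 + 0.4300×35.62 + 0.2600×132.27 + 0.2000×382.99 = 127.7170 per 100 000.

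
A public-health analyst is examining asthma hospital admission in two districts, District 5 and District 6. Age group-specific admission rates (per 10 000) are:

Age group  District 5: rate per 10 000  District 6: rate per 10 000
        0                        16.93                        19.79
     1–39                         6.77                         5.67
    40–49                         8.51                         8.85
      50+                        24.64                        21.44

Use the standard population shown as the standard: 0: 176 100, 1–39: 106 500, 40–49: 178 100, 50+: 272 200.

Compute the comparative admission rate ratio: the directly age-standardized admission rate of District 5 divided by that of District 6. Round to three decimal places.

1.037

Standard total = 732 900; weights = 0.2403, 0.1453, 0.2430, 0.3714.
District 5: 0.2403×16.93 + 0.1453×6.77 + 0.2430×8.51 + 0.3714×24.64 = 16.2710 per 10 000.
District 6: 0.2403×19.79 + 0.1453×5.67 + 0.2430×8.85 + 0.3714×21.44 = 15.6925 per 10 000.
Ratio = 16.2710 ÷ 15.6925 = 1.03687.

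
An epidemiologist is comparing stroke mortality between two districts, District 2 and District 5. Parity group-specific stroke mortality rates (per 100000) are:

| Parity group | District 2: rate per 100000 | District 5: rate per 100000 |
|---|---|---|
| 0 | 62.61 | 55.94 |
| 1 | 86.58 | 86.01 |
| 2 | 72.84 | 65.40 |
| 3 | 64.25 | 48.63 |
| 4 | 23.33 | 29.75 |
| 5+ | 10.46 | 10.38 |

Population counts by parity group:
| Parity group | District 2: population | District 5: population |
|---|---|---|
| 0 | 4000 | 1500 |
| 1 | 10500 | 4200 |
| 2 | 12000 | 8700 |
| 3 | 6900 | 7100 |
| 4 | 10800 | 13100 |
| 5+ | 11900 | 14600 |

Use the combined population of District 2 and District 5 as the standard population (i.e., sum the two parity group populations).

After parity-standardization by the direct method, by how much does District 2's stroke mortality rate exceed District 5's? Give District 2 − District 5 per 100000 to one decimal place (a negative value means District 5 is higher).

Combined standard total = 105300; weights = 0.0522, 0.1396, 0.1966, 0.1330, 0.2270, 0.2517.
District 2: 0.0522×62.61 + 0.1396×86.58 + 0.1966×72.84 + 0.1330×64.25 + 0.2270×23.33 + 0.2517×10.46 = 46.1457 per 100000.
District 5: 0.0522×55.94 + 0.1396×86.01 + 0.1966×65.40 + 0.1330×48.63 + 0.2270×29.75 + 0.2517×10.38 = 43.6155 per 100000.
Difference = 46.1457 − 43.6155 = 2.5302.

2.5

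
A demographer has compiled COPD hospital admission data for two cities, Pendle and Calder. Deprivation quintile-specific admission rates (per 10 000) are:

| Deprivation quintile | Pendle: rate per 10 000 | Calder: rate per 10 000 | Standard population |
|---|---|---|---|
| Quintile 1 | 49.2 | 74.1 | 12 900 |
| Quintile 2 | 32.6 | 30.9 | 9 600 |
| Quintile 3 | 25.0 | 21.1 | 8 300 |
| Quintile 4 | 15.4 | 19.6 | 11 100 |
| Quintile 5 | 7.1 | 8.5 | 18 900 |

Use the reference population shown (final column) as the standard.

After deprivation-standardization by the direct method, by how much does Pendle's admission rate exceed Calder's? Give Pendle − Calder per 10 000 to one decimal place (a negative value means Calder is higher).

-5.7

Standard total = 60 800; weights = 0.2122, 0.1579, 0.1365, 0.1826, 0.3109.
Pendle: 0.2122×49.2 + 0.1579×32.6 + 0.1365×25.0 + 0.1826×15.4 + 0.3109×7.1 = 24.0176 per 10 000.
Calder: 0.2122×74.1 + 0.1579×30.9 + 0.1365×21.1 + 0.1826×19.6 + 0.3109×8.5 = 29.7018 per 10 000.
Difference = 24.0176 − 29.7018 = -5.6842.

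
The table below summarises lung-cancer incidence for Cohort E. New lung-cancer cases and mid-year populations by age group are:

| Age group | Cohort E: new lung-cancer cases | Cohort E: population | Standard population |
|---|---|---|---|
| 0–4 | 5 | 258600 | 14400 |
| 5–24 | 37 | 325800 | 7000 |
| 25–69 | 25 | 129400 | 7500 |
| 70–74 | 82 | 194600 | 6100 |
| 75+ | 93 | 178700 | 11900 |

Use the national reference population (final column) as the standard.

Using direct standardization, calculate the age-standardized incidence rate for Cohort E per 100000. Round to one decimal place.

24.1

Age-specific rates per 100000 for Cohort E: 1.93, 11.36, 19.32, 42.14, 52.04.
Standard total = 46900; weights = 0.3070, 0.1493, 0.1599, 0.1301, 0.2537.
Standardized rate: 0.3070×1.93 + 0.1493×11.36 + 0.1599×19.32 + 0.1301×42.14 + 0.2537×52.04 = 24.0636 per 100000.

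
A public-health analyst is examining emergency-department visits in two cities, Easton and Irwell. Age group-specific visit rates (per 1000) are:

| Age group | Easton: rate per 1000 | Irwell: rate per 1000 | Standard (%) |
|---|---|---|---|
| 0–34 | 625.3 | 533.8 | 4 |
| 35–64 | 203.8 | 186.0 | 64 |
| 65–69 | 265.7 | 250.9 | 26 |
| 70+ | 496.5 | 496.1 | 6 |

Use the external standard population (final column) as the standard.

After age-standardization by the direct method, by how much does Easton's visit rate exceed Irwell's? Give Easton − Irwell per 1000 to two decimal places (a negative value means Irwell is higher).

18.92

Standard weights: 0.04, 0.64, 0.26, 0.06.
Easton: 0.0400×625.3 + 0.6400×203.8 + 0.2600×265.7 + 0.0600×496.5 = 254.3160 per 1000.
Irwell: 0.0400×533.8 + 0.6400×186.0 + 0.2600×250.9 + 0.0600×496.1 = 235.3920 per 1000.
Difference = 254.3160 − 235.3920 = 18.9240.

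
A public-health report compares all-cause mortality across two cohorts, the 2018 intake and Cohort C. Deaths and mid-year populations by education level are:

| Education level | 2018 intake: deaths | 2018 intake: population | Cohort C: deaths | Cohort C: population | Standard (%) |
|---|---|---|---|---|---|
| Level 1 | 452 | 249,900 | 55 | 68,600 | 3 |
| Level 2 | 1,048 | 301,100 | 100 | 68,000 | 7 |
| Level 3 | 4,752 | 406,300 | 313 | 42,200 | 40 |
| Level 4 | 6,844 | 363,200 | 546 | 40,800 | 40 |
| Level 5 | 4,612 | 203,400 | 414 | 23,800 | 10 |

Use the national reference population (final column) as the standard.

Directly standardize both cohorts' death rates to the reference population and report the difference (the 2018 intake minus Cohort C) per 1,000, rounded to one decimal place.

Education-specific rates per 1,000 for the 2018 intake: 1.809, 3.481, 11.696, 18.844, 22.675.
For Cohort C: 0.802, 1.471, 7.417, 13.382, 17.395.
Standard weights: 0.03, 0.07, 0.40, 0.40, 0.10.
The 2018 intake: 0.0300×1.809 + 0.0700×3.481 + 0.4000×11.696 + 0.4000×18.844 + 0.1000×22.675 = 14.7811 per 1,000.
Cohort C: 0.0300×0.802 + 0.0700×1.471 + 0.4000×7.417 + 0.4000×13.382 + 0.1000×17.395 = 10.1863 per 1,000.
Difference = 14.7811 − 10.1863 = 4.5949.

4.6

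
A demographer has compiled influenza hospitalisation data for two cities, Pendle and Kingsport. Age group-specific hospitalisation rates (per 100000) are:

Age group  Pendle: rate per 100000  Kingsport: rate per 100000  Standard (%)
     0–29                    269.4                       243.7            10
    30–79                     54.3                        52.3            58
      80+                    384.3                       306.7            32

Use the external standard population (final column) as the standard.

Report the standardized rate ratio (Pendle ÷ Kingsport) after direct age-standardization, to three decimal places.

Standard weights: 0.10, 0.58, 0.32.
Pendle: 0.1000×269.4 + 0.5800×54.3 + 0.3200×384.3 = 181.4100 per 100000.
Kingsport: 0.1000×243.7 + 0.5800×52.3 + 0.3200×306.7 = 152.8480 per 100000.
Ratio = 181.4100 ÷ 152.8480 = 1.18687.

1.187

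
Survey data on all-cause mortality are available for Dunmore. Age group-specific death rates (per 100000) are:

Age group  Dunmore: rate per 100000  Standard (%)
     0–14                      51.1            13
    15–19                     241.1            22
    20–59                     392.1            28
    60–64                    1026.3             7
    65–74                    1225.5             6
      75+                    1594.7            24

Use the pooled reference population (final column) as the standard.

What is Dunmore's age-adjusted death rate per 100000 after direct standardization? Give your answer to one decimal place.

Standard weights: 0.13, 0.22, 0.28, 0.07, 0.06, 0.24.
Standardized rate: 0.1300×51.1 + 0.2200×241.1 + 0.2800×392.1 + 0.0700×1026.3 + 0.0600×1225.5 + 0.2400×1594.7 = 697.5720 per 100000.

697.6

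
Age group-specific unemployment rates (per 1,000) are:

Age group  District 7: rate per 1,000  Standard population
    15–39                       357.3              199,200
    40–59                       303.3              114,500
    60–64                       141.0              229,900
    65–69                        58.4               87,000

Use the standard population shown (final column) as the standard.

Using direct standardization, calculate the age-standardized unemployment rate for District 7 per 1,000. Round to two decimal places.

Standard total = 630,600; weights = 0.3159, 0.1816, 0.3646, 0.1380.
Standardized rate: 0.3159×357.3 + 0.1816×303.3 + 0.3646×141.0 + 0.1380×58.4 = 227.4004 per 1,000.

227.40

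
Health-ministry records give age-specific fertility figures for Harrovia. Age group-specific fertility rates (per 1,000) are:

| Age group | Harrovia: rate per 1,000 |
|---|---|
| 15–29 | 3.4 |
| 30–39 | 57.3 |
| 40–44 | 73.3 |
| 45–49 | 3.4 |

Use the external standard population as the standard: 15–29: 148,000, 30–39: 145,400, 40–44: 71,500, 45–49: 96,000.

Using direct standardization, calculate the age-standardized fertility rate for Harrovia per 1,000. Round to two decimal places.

Standard total = 460,900; weights = 0.3211, 0.3155, 0.1551, 0.2083.
Standardized rate: 0.3211×3.4 + 0.3155×57.3 + 0.1551×73.3 + 0.2083×3.4 = 31.2475 per 1,000.

31.25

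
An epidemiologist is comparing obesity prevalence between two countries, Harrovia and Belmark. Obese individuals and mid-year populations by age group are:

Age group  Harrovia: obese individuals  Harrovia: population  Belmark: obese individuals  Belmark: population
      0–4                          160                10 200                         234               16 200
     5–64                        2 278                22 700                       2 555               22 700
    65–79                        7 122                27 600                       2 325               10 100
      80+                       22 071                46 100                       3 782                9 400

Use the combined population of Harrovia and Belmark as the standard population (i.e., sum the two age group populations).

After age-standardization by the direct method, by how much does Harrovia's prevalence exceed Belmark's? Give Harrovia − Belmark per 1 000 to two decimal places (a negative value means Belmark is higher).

28.91

Age-specific rates per 1 000 for Harrovia: 15.686, 100.352, 258.043, 478.764.
For Belmark: 14.444, 112.555, 230.198, 402.340.
Combined standard total = 165 000; weights = 0.1600, 0.2752, 0.2285, 0.3364.
Harrovia: 0.1600×15.686 + 0.2752×100.352 + 0.2285×258.043 + 0.3364×478.764 = 250.1196 per 1 000.
Belmark: 0.1600×14.444 + 0.2752×112.555 + 0.2285×230.198 + 0.3364×402.340 = 221.2103 per 1 000.
Difference = 250.1196 − 221.2103 = 28.9093.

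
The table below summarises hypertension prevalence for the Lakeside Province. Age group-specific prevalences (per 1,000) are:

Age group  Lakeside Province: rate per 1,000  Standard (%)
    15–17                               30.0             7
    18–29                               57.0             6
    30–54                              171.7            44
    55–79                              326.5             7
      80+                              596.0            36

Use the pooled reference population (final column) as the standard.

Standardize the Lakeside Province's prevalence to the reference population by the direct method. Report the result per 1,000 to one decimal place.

318.5

Standard weights: 0.07, 0.06, 0.44, 0.07, 0.36.
Standardized rate: 0.0700×30.0 + 0.0600×57.0 + 0.4400×171.7 + 0.0700×326.5 + 0.3600×596.0 = 318.4830 per 1,000.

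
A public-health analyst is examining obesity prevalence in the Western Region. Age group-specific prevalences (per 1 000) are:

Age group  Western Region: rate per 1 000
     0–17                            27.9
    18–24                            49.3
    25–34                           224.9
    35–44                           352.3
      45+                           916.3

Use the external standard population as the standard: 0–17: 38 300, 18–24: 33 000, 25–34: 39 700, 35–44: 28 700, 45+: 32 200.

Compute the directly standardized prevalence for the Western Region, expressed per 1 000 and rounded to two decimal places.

298.08

Standard total = 171 900; weights = 0.2228, 0.1920, 0.2309, 0.1670, 0.1873.
Standardized rate: 0.2228×27.9 + 0.1920×49.3 + 0.2309×224.9 + 0.1670×352.3 + 0.1873×916.3 = 298.0795 per 1 000.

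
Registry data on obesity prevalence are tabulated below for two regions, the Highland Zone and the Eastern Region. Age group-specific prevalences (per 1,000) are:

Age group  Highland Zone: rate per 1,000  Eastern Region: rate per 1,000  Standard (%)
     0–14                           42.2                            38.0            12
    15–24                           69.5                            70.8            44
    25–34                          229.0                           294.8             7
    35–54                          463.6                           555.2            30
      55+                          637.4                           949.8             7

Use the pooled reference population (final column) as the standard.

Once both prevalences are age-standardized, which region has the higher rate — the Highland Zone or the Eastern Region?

Standard weights: 0.12, 0.44, 0.07, 0.30, 0.07.
The Highland Zone: 0.1200×42.2 + 0.4400×69.5 + 0.0700×229.0 + 0.3000×463.6 + 0.0700×637.4 = 235.3720 per 1,000.
The Eastern Region: 0.1200×38.0 + 0.4400×70.8 + 0.0700×294.8 + 0.3000×555.2 + 0.0700×949.8 = 289.3940 per 1,000.

Eastern Region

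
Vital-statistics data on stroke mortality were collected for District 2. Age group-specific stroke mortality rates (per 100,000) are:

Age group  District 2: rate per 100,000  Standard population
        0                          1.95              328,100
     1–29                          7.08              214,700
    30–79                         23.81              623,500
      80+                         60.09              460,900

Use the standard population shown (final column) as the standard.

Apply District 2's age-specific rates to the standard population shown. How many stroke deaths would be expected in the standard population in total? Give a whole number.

447

Expected stroke deaths = Σ (standard pop × age-specific rate ÷ 100,000)
= 328,100×1.95/100,000 + 214,700×7.08/100,000 + 623,500×23.81/100,000 + 460,900×60.09/100,000
= 6.40 + 15.20 + 148.46 + 276.95 = 447.01.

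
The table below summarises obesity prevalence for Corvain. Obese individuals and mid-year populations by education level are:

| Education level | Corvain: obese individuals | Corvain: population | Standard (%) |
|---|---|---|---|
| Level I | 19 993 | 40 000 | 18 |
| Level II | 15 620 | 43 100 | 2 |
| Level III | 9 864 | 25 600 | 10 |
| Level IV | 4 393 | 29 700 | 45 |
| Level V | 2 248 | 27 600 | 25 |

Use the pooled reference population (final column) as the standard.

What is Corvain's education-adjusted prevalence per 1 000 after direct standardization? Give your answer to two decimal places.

222.67

Education-specific rates per 1 000 for Corvain: 499.825, 362.413, 385.312, 147.912, 81.449.
Standard weights: 0.18, 0.02, 0.10, 0.45, 0.25.
Standardized rate: 0.1800×499.825 + 0.0200×362.413 + 0.1000×385.312 + 0.4500×147.912 + 0.2500×81.449 = 222.6709 per 1 000.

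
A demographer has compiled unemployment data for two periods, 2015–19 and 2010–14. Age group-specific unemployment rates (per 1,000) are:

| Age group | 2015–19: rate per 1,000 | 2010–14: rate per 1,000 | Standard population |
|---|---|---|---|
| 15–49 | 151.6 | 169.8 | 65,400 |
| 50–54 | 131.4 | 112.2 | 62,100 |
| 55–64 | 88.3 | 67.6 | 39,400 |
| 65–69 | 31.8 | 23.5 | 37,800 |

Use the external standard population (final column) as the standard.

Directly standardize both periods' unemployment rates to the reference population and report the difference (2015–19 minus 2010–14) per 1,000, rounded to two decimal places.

5.53

Standard total = 204,700; weights = 0.3195, 0.3034, 0.1925, 0.1847.
2015–19: 0.3195×151.6 + 0.3034×131.4 + 0.1925×88.3 + 0.1847×31.8 = 111.1658 per 1,000.
2010–14: 0.3195×169.8 + 0.3034×112.2 + 0.1925×67.6 + 0.1847×23.5 = 105.6389 per 1,000.
Difference = 111.1658 − 105.6389 = 5.5269.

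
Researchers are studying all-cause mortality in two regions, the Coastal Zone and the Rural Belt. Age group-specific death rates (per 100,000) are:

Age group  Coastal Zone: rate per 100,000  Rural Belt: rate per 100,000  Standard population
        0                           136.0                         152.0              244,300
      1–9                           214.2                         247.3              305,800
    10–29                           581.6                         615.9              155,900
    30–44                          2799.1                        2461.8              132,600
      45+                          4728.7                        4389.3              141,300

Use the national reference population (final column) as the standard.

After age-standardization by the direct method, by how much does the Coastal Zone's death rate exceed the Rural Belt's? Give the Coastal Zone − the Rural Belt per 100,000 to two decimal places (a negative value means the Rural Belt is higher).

74.81

Standard total = 979,900; weights = 0.2493, 0.3121, 0.1591, 0.1353, 0.1442.
The Coastal Zone: 0.2493×136.0 + 0.3121×214.2 + 0.1591×581.6 + 0.1353×2799.1 + 0.1442×4728.7 = 1253.9285 per 100,000.
The Rural Belt: 0.2493×152.0 + 0.3121×247.3 + 0.1591×615.9 + 0.1353×2461.8 + 0.1442×4389.3 = 1179.1198 per 100,000.
Difference = 1253.9285 − 1179.1198 = 74.8087.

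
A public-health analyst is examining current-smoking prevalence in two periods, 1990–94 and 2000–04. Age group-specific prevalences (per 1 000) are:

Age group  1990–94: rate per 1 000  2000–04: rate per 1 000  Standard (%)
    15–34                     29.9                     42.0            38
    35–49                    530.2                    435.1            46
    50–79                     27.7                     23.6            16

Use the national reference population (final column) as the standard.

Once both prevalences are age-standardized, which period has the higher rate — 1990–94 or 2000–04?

1990–94

Standard weights: 0.38, 0.46, 0.16.
1990–94: 0.3800×29.9 + 0.4600×530.2 + 0.1600×27.7 = 259.6860 per 1 000.
2000–04: 0.3800×42.0 + 0.4600×435.1 + 0.1600×23.6 = 219.8820 per 1 000.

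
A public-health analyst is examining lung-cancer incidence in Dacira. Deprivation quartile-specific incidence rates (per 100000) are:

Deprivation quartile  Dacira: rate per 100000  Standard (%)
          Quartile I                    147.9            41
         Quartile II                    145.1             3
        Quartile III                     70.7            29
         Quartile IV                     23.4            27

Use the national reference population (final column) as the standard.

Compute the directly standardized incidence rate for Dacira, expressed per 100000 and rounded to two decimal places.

91.81

Standard weights: 0.41, 0.03, 0.29, 0.27.
Standardized rate: 0.4100×147.9 + 0.0300×145.1 + 0.2900×70.7 + 0.2700×23.4 = 91.8130 per 100000.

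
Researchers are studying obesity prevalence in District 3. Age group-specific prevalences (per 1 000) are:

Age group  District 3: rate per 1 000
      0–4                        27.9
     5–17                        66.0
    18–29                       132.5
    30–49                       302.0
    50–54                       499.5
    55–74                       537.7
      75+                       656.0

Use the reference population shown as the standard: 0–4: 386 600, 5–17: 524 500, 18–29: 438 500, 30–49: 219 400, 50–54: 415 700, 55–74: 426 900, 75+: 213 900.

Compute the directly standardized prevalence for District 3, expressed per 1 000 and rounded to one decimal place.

284.6

Standard total = 2 625 500; weights = 0.1472, 0.1998, 0.1670, 0.0836, 0.1583, 0.1626, 0.0815.
Standardized rate: 0.1472×27.9 + 0.1998×66.0 + 0.1670×132.5 + 0.0836×302.0 + 0.1583×499.5 + 0.1626×537.7 + 0.0815×656.0 = 284.6193 per 1 000.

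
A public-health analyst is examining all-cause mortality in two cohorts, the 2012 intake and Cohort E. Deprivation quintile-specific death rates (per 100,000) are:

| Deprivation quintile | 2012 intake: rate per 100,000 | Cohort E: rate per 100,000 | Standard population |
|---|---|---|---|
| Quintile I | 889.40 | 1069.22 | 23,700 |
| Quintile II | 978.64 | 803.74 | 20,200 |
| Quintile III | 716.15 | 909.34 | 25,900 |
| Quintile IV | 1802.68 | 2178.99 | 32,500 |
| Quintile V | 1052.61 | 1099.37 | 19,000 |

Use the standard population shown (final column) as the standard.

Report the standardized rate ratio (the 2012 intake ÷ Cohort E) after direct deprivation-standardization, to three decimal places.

Standard total = 121,300; weights = 0.1954, 0.1665, 0.2135, 0.2679, 0.1566.
The 2012 intake: 0.1954×889.40 + 0.1665×978.64 + 0.2135×716.15 + 0.2679×1802.68 + 0.1566×1052.61 = 1137.5291 per 100,000.
Cohort E: 0.1954×1069.22 + 0.1665×803.74 + 0.2135×909.34 + 0.2679×2178.99 + 0.1566×1099.37 = 1292.9363 per 100,000.
Ratio = 1137.5291 ÷ 1292.9363 = 0.87980.

0.880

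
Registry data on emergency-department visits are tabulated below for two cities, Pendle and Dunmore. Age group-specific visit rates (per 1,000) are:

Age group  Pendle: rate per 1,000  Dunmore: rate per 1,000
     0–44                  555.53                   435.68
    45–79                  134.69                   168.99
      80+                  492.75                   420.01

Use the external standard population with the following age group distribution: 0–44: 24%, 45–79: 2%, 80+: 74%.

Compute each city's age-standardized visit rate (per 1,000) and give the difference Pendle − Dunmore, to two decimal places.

81.91

Standard weights: 0.24, 0.02, 0.74.
Pendle: 0.2400×555.53 + 0.0200×134.69 + 0.7400×492.75 = 500.6560 per 1,000.
Dunmore: 0.2400×435.68 + 0.0200×168.99 + 0.7400×420.01 = 418.7504 per 1,000.
Difference = 500.6560 − 418.7504 = 81.9056.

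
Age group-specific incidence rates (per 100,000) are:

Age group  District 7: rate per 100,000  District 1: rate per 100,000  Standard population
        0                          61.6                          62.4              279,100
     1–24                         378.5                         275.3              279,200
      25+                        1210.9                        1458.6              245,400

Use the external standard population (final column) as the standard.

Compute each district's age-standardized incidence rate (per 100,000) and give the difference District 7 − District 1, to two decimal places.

-40.06

Standard total = 803,700; weights = 0.3473, 0.3474, 0.3053.
District 7: 0.3473×61.6 + 0.3474×378.5 + 0.3053×1210.9 = 522.6137 per 100,000.
District 1: 0.3473×62.4 + 0.3474×275.3 + 0.3053×1458.6 = 562.6727 per 100,000.
Difference = 522.6137 − 562.6727 = -40.0590.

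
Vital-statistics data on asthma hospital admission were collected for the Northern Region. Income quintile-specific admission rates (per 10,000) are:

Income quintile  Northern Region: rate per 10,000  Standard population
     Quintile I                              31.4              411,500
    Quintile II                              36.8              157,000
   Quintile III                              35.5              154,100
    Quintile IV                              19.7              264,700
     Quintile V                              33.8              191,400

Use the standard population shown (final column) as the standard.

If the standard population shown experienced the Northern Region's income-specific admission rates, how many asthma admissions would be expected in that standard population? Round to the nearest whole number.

3585

Expected asthma admissions = Σ (standard pop × income-specific rate ÷ 10,000)
= 411,500×31.4/10,000 + 157,000×36.8/10,000 + 154,100×35.5/10,000 + 264,700×19.7/10,000 + 191,400×33.8/10,000
= 1292.11 + 577.76 + 547.05 + 521.46 + 646.93 = 3585.32.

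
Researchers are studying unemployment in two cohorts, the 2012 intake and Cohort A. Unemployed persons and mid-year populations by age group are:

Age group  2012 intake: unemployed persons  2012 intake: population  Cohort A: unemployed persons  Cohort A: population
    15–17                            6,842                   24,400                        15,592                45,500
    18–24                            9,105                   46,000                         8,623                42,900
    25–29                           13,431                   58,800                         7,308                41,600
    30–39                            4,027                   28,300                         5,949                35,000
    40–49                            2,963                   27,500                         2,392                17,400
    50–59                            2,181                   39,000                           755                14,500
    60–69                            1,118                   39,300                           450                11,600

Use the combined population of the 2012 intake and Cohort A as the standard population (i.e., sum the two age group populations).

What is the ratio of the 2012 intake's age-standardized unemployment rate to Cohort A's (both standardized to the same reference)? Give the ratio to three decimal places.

0.966

Age-specific rates per 1,000 for the 2012 intake: 280.410, 197.935, 228.418, 142.297, 107.745, 55.923, 28.448.
For Cohort A: 342.681, 201.002, 175.673, 169.971, 137.471, 52.069, 38.793.
Combined standard total = 471,800; weights = 0.1482, 0.1884, 0.2128, 0.1342, 0.0952, 0.1134, 0.1079.
The 2012 intake: 0.1482×280.410 + 0.1884×197.935 + 0.2128×228.418 + 0.1342×142.297 + 0.0952×107.745 + 0.1134×55.923 + 0.1079×28.448 = 166.2045 per 1,000.
Cohort A: 0.1482×342.681 + 0.1884×201.002 + 0.2128×175.673 + 0.1342×169.971 + 0.0952×137.471 + 0.1134×52.069 + 0.1079×38.793 = 172.0051 per 1,000.
Ratio = 166.2045 ÷ 172.0051 = 0.96628.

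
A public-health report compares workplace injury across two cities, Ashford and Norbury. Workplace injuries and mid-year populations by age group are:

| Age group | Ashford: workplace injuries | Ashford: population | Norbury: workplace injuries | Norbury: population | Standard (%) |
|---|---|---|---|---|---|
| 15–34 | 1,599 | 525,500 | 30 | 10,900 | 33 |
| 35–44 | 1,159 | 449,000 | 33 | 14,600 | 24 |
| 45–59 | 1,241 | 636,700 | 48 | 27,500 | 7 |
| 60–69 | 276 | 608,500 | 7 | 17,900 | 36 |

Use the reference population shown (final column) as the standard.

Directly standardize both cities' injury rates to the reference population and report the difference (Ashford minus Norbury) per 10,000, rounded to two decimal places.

2.10

Age-specific rates per 10,000 for Ashford: 30.43, 25.81, 19.49, 4.54.
For Norbury: 27.52, 22.60, 17.45, 3.91.
Standard weights: 0.33, 0.24, 0.07, 0.36.
Ashford: 0.3300×30.43 + 0.2400×25.81 + 0.0700×19.49 + 0.3600×4.54 = 19.2336 per 10,000.
Norbury: 0.3300×27.52 + 0.2400×22.60 + 0.0700×17.45 + 0.3600×3.91 = 17.1369 per 10,000.
Difference = 19.2336 − 17.1369 = 2.0968.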